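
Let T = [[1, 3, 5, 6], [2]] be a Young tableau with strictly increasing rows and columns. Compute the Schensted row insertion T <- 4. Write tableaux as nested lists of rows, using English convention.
[[1, 3, 4, 6], [2, 5]]

In row 1, 4 replaces 5 (the leftmost entry greater than 4); 5 is bumped to row 2. 5 is appended to row 2. The new tableau is [[1, 3, 4, 6], [2, 5]].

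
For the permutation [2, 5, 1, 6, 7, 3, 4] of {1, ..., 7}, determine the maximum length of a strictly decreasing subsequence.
2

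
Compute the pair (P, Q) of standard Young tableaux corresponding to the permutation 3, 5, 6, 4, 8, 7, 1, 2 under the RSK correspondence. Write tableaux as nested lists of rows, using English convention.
P = [[1, 2, 6, 7], [3, 4], [5, 8]], Q = [[1, 2, 3, 5], [4, 6], [7, 8]]

Insert each entry of the permutation into P by Schensted row insertion, recording in Q the position of each new cell.

After inserting 3: P = [[3]].
After inserting 5: P = [[3, 5]].
After inserting 6: P = [[3, 5, 6]].
After inserting 4: P = [[3, 4, 6], [5]].
After inserting 8: P = [[3, 4, 6, 8], [5]].
After inserting 7: P = [[3, 4, 6, 7], [5, 8]].
After inserting 1: P = [[1, 4, 6, 7], [3, 8], [5]].
After inserting 2: P = [[1, 2, 6, 7], [3, 4], [5, 8]].

So P = [[1, 2, 6, 7], [3, 4], [5, 8]], Q = [[1, 2, 3, 5], [4, 6], [7, 8]].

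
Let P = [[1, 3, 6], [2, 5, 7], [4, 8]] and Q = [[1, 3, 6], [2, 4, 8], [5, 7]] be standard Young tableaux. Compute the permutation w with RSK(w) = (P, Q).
4 2 8 5 1 7 3 6

Reverse the RSK construction: for i from n down to 1, find the cell of Q containing i, remove the entry at that cell from P, and reverse-bump it up through P; the value ejected from row 1 is w(i).

Step i=8: Q has 8 at row 2, column 3; remove 7 from row 2 of P and reverse-bump: 7 enters row 1 and ejects 6. So w(8) = 6. P is now [[1, 3, 7], [2, 5], [4, 8]].
Step i=7: Q has 7 at row 3, column 2; remove 8 from row 3 of P and reverse-bump: 8 enters row 2 and ejects 5; 5 enters row 1 and ejects 3. So w(7) = 3. P is now [[1, 5, 7], [2, 8], [4]].
Step i=6: Q has 6 at row 1, column 3; remove that cell from P, ejecting 7. So w(6) = 7. P is now [[1, 5], [2, 8], [4]].
Step i=5: Q has 5 at row 3, column 1; remove 4 from row 3 of P and reverse-bump: 4 enters row 2 and ejects 2; 2 enters row 1 and ejects 1. So w(5) = 1. P is now [[2, 5], [4, 8]].
Step i=4: Q has 4 at row 2, column 2; remove 8 from row 2 of P and reverse-bump: 8 enters row 1 and ejects 5. So w(4) = 5. P is now [[2, 8], [4]].
Step i=3: Q has 3 at row 1, column 2; remove that cell from P, ejecting 8. So w(3) = 8. P is now [[2], [4]].
Step i=2: Q has 2 at row 2, column 1; remove 4 from row 2 of P and reverse-bump: 4 enters row 1 and ejects 2. So w(2) = 2. P is now [[4]].
Step i=1: Q has 1 at row 1, column 1; remove that cell from P, ejecting 4. So w(1) = 4. P is now [].

So w = 4 2 8 5 1 7 3 6.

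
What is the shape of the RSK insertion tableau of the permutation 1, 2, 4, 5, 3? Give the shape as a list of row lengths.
Row-insert each entry into an empty tableau.

After inserting 1: P = [[1]].
After inserting 2: P = [[1, 2]].
After inserting 4: P = [[1, 2, 4]].
After inserting 5: P = [[1, 2, 4, 5]].
After inserting 3: P = [[1, 2, 3, 5], [4]].

The final insertion tableau P = [[1, 2, 3, 5], [4]] has shape [4, 1].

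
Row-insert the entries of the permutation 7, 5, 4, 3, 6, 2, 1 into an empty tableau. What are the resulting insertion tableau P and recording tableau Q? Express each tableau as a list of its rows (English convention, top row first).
P = [[1, 6], [2], [3], [4], [5], [7]], Q = [[1, 5], [2], [3], [4], [6], [7]]

Insert each entry of the permutation into P by Schensted row insertion, recording in Q the position of each new cell.

Insert 7: appended to row 1. P = [[7]], Q = [[1]].
Insert 5: 5 bumps 7 from row 1; 7 starts row 2. P = [[5], [7]], Q = [[1], [2]].
Insert 4: 4 bumps 5 from row 1; 5 bumps 7 from row 2; 7 starts row 3. P = [[4], [5], [7]], Q = [[1], [2], [3]].
Insert 3: 3 bumps 4 from row 1; 4 bumps 5 from row 2; 5 bumps 7 from row 3; 7 starts row 4. P = [[3], [4], [5], [7]], Q = [[1], [2], [3], [4]].
Insert 6: appended to row 1. P = [[3, 6], [4], [5], [7]], Q = [[1, 5], [2], [3], [4]].
Insert 2: 2 bumps 3 from row 1; 3 bumps 4 from row 2; 4 bumps 5 from row 3; 5 bumps 7 from row 4; 7 starts row 5. P = [[2, 6], [3], [4], [5], [7]], Q = [[1, 5], [2], [3], [4], [6]].
Insert 1: 1 bumps 2 from row 1; 2 bumps 3 from row 2; 3 bumps 4 from row 3; 4 bumps 5 from row 4; 5 bumps 7 from row 5; 7 starts row 6. P = [[1, 6], [2], [3], [4], [5], [7]], Q = [[1, 5], [2], [3], [4], [6], [7]].

So P = [[1, 6], [2], [3], [4], [5], [7]], Q = [[1, 5], [2], [3], [4], [6], [7]].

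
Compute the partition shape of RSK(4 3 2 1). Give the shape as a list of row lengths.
[1, 1, 1, 1]

Row-insert each entry into an empty tableau.

After inserting 4: P = [[4]].
After inserting 3: P = [[3], [4]].
After inserting 2: P = [[2], [3], [4]].
After inserting 1: P = [[1], [2], [3], [4]].

The final insertion tableau P = [[1], [2], [3], [4]] has shape [1, 1, 1, 1].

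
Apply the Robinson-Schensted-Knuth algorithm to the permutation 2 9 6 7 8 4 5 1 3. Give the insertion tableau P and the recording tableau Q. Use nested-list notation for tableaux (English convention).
Insert each entry of the permutation into P by Schensted row insertion, recording in Q the position of each new cell.

Insert 2: appended to row 1. P = [[2]], Q = [[1]].
Insert 9: appended to row 1. P = [[2, 9]], Q = [[1, 2]].
Insert 6: 6 bumps 9 from row 1; 9 starts row 2. P = [[2, 6], [9]], Q = [[1, 2], [3]].
Insert 7: appended to row 1. P = [[2, 6, 7], [9]], Q = [[1, 2, 4], [3]].
Insert 8: appended to row 1. P = [[2, 6, 7, 8], [9]], Q = [[1, 2, 4, 5], [3]].
Insert 4: 4 bumps 6 from row 1; 6 bumps 9 from row 2; 9 starts row 3. P = [[2, 4, 7, 8], [6], [9]], Q = [[1, 2, 4, 5], [3], [6]].
Insert 5: 5 bumps 7 from row 1; 7 appends to row 2. P = [[2, 4, 5, 8], [6, 7], [9]], Q = [[1, 2, 4, 5], [3, 7], [6]].
Insert 1: 1 bumps 2 from row 1; 2 bumps 6 from row 2; 6 bumps 9 from row 3; 9 starts row 4. P = [[1, 4, 5, 8], [2, 7], [6], [9]], Q = [[1, 2, 4, 5], [3, 7], [6], [8]].
Insert 3: 3 bumps 4 from row 1; 4 bumps 7 from row 2; 7 appends to row 3. P = [[1, 3, 5, 8], [2, 4], [6, 7], [9]], Q = [[1, 2, 4, 5], [3, 7], [6, 9], [8]].

So P = [[1, 3, 5, 8], [2, 4], [6, 7], [9]], Q = [[1, 2, 4, 5], [3, 7], [6, 9], [8]].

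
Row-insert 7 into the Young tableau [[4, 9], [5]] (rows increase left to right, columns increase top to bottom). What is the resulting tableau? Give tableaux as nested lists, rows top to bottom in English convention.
[[4, 7], [5, 9]]

In row 1, 7 replaces 9 (the leftmost entry greater than 7); 9 is bumped to row 2. 9 is appended to row 2. The new tableau is [[4, 7], [5, 9]].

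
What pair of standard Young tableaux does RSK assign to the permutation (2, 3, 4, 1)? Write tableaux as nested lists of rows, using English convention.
Insert each entry of the permutation into P by Schensted row insertion, recording in Q the position of each new cell.

Insert 2: appended to row 1. P = [[2]], Q = [[1]].
Insert 3: appended to row 1. P = [[2, 3]], Q = [[1, 2]].
Insert 4: appended to row 1. P = [[2, 3, 4]], Q = [[1, 2, 3]].
Insert 1: 1 bumps 2 from row 1; 2 starts row 2. P = [[1, 3, 4], [2]], Q = [[1, 2, 3], [4]].

So P = [[1, 3, 4], [2]], Q = [[1, 2, 3], [4]].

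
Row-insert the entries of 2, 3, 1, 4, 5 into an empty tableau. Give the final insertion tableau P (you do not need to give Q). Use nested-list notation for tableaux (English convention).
P = [[1, 3, 4, 5], [2]]

Insert 2: appended to row 1. P = [[2]].
Insert 3: appended to row 1. P = [[2, 3]].
Insert 1: 1 bumps 2 from row 1; 2 starts row 2. P = [[1, 3], [2]].
Insert 4: appended to row 1. P = [[1, 3, 4], [2]].
Insert 5: appended to row 1. P = [[1, 3, 4, 5], [2]].

So P = [[1, 3, 4, 5], [2]].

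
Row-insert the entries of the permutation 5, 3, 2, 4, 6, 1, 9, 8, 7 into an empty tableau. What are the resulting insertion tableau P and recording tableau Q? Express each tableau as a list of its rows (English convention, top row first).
P = [[1, 4, 6, 7], [2, 8], [3, 9], [5]], Q = [[1, 4, 5, 7], [2, 8], [3, 9], [6]]

Insert each entry of the permutation into P by Schensted row insertion, recording in Q the position of each new cell.

Insert 5: appended to row 1. P = [[5]].
Insert 3: 3 bumps 5 from row 1; 5 starts row 2. P = [[3], [5]].
Insert 2: 2 bumps 3 from row 1; 3 bumps 5 from row 2; 5 starts row 3. P = [[2], [3], [5]].
Insert 4: appended to row 1. P = [[2, 4], [3], [5]].
Insert 6: appended to row 1. P = [[2, 4, 6], [3], [5]].
Insert 1: 1 bumps 2 from row 1; 2 bumps 3 from row 2; 3 bumps 5 from row 3; 5 starts row 4. P = [[1, 4, 6], [2], [3], [5]].
Insert 9: appended to row 1. P = [[1, 4, 6, 9], [2], [3], [5]].
Insert 8: 8 bumps 9 from row 1; 9 appends to row 2. P = [[1, 4, 6, 8], [2, 9], [3], [5]].
Insert 7: 7 bumps 8 from row 1; 8 bumps 9 from row 2; 9 appends to row 3. P = [[1, 4, 6, 7], [2, 8], [3, 9], [5]].

So P = [[1, 4, 6, 7], [2, 8], [3, 9], [5]], Q = [[1, 4, 5, 7], [2, 8], [3, 9], [6]].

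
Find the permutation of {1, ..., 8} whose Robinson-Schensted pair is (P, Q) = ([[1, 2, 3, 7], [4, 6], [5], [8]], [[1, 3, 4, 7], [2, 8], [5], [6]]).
8 1 5 6 4 2 7 3

Reverse the RSK construction: for i from n down to 1, find the cell of Q containing i, remove the entry at that cell from P, and reverse-bump it up through P; the value ejected from row 1 is w(i).

Step i=8: Q has 8 at row 2, column 2; remove 6 from row 2 of P and reverse-bump: 6 enters row 1 and ejects 3. So w(8) = 3. P is now [[1, 2, 6, 7], [4], [5], [8]].
Step i=7: Q has 7 at row 1, column 4; remove that cell from P, ejecting 7. So w(7) = 7. P is now [[1, 2, 6], [4], [5], [8]].
Step i=6: Q has 6 at row 4, column 1; remove 8 from row 4 of P and reverse-bump: 8 enters row 3 and ejects 5; 5 enters row 2 and ejects 4; 4 enters row 1 and ejects 2. So w(6) = 2. P is now [[1, 4, 6], [5], [8]].
Step i=5: Q has 5 at row 3, column 1; remove 8 from row 3 of P and reverse-bump: 8 enters row 2 and ejects 5; 5 enters row 1 and ejects 4. So w(5) = 4. P is now [[1, 5, 6], [8]].
Step i=4: Q has 4 at row 1, column 3; remove that cell from P, ejecting 6. So w(4) = 6. P is now [[1, 5], [8]].
Step i=3: Q has 3 at row 1, column 2; remove that cell from P, ejecting 5. So w(3) = 5. P is now [[1], [8]].
Step i=2: Q has 2 at row 2, column 1; remove 8 from row 2 of P and reverse-bump: 8 enters row 1 and ejects 1. So w(2) = 1. P is now [[8]].
Step i=1: Q has 1 at row 1, column 1; remove that cell from P, ejecting 8. So w(1) = 8. P is now [].

So w = 8 1 5 6 4 2 7 3.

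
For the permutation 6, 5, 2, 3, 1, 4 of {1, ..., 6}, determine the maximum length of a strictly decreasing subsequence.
4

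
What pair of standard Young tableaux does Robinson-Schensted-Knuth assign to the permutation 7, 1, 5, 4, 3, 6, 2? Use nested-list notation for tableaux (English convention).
P = [[1, 2, 6], [3], [4], [5], [7]], Q = [[1, 3, 6], [2], [4], [5], [7]]

Insert each entry of the permutation into P by Schensted row insertion, recording in Q the position of each new cell.

Insert 7: appended to row 1. P = [[7]], Q = [[1]].
Insert 1: 1 bumps 7 from row 1; 7 starts row 2. P = [[1], [7]], Q = [[1], [2]].
Insert 5: appended to row 1. P = [[1, 5], [7]], Q = [[1, 3], [2]].
Insert 4: 4 bumps 5 from row 1; 5 bumps 7 from row 2; 7 starts row 3. P = [[1, 4], [5], [7]], Q = [[1, 3], [2], [4]].
Insert 3: 3 bumps 4 from row 1; 4 bumps 5 from row 2; 5 bumps 7 from row 3; 7 starts row 4. P = [[1, 3], [4], [5], [7]], Q = [[1, 3], [2], [4], [5]].
Insert 6: appended to row 1. P = [[1, 3, 6], [4], [5], [7]], Q = [[1, 3, 6], [2], [4], [5]].
Insert 2: 2 bumps 3 from row 1; 3 bumps 4 from row 2; 4 bumps 5 from row 3; 5 bumps 7 from row 4; 7 starts row 5. P = [[1, 2, 6], [3], [4], [5], [7]], Q = [[1, 3, 6], [2], [4], [5], [7]].

So P = [[1, 2, 6], [3], [4], [5], [7]], Q = [[1, 3, 6], [2], [4], [5], [7]].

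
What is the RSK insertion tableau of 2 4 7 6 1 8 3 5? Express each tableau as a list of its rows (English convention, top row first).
P = [[1, 3, 5, 8], [2, 4, 6], [7]]

Insert 2: appended to row 1. P = [[2]].
Insert 4: appended to row 1. P = [[2, 4]].
Insert 7: appended to row 1. P = [[2, 4, 7]].
Insert 6: 6 bumps 7 from row 1; 7 starts row 2. P = [[2, 4, 6], [7]].
Insert 1: 1 bumps 2 from row 1; 2 bumps 7 from row 2; 7 starts row 3. P = [[1, 4, 6], [2], [7]].
Insert 8: appended to row 1. P = [[1, 4, 6, 8], [2], [7]].
Insert 3: 3 bumps 4 from row 1; 4 appends to row 2. P = [[1, 3, 6, 8], [2, 4], [7]].
Insert 5: 5 bumps 6 from row 1; 6 appends to row 2. P = [[1, 3, 5, 8], [2, 4, 6], [7]].

So P = [[1, 3, 5, 8], [2, 4, 6], [7]].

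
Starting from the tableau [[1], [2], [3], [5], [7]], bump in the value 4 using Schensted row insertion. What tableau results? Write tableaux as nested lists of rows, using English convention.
[[1, 4], [2], [3], [5], [7]]

4 is larger than every entry of row 1, so it is appended to row 1. The new tableau is [[1, 4], [2], [3], [5], [7]].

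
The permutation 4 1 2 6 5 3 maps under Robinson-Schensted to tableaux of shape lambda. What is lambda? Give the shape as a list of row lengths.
Row-insert each entry into an empty tableau.

After inserting 4: P = [[4]].
After inserting 1: P = [[1], [4]].
After inserting 2: P = [[1, 2], [4]].
After inserting 6: P = [[1, 2, 6], [4]].
After inserting 5: P = [[1, 2, 5], [4, 6]].
After inserting 3: P = [[1, 2, 3], [4, 5], [6]].

The final insertion tableau P = [[1, 2, 3], [4, 5], [6]] has shape [3, 2, 1].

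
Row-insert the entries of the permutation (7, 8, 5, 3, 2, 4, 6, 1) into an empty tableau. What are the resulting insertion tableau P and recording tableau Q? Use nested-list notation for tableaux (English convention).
P = [[1, 4, 6], [2, 8], [3], [5], [7]], Q = [[1, 2, 7], [3, 6], [4], [5], [8]]

Insert each entry of the permutation into P by Schensted row insertion, recording in Q the position of each new cell.

Insert 7: appended to row 1. P = [[7]].
Insert 8: appended to row 1. P = [[7, 8]].
Insert 5: 5 bumps 7 from row 1; 7 starts row 2. P = [[5, 8], [7]].
Insert 3: 3 bumps 5 from row 1; 5 bumps 7 from row 2; 7 starts row 3. P = [[3, 8], [5], [7]].
Insert 2: 2 bumps 3 from row 1; 3 bumps 5 from row 2; 5 bumps 7 from row 3; 7 starts row 4. P = [[2, 8], [3], [5], [7]].
Insert 4: 4 bumps 8 from row 1; 8 appends to row 2. P = [[2, 4], [3, 8], [5], [7]].
Insert 6: appended to row 1. P = [[2, 4, 6], [3, 8], [5], [7]].
Insert 1: 1 bumps 2 from row 1; 2 bumps 3 from row 2; 3 bumps 5 from row 3; 5 bumps 7 from row 4; 7 starts row 5. P = [[1, 4, 6], [2, 8], [3], [5], [7]].

So P = [[1, 4, 6], [2, 8], [3], [5], [7]], Q = [[1, 2, 7], [3, 6], [4], [5], [8]].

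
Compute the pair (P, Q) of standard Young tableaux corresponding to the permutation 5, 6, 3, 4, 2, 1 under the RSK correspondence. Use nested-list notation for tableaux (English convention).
P = [[1, 4], [2, 6], [3], [5]], Q = [[1, 2], [3, 4], [5], [6]]

Insert each entry of the permutation into P by Schensted row insertion, recording in Q the position of each new cell.

Insert 5: appended to row 1. P = [[5]].
Insert 6: appended to row 1. P = [[5, 6]].
Insert 3: 3 bumps 5 from row 1; 5 starts row 2. P = [[3, 6], [5]].
Insert 4: 4 bumps 6 from row 1; 6 appends to row 2. P = [[3, 4], [5, 6]].
Insert 2: 2 bumps 3 from row 1; 3 bumps 5 from row 2; 5 starts row 3. P = [[2, 4], [3, 6], [5]].
Insert 1: 1 bumps 2 from row 1; 2 bumps 3 from row 2; 3 bumps 5 from row 3; 5 starts row 4. P = [[1, 4], [2, 6], [3], [5]].

So P = [[1, 4], [2, 6], [3], [5]], Q = [[1, 2], [3, 4], [5], [6]].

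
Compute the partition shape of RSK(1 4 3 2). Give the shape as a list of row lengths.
[2, 1, 1]

RSK row insertion gives P = [[1, 2], [3], [4]], which has shape [2, 1, 1].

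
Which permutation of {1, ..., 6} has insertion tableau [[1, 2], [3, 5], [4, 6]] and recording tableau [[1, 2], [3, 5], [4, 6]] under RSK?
4 6 3 1 5 2

Reverse the RSK construction: for i from n down to 1, find the cell of Q containing i, remove the entry at that cell from P, and reverse-bump it up through P; the value ejected from row 1 is w(i).

Step i=6: Q has 6 at row 3, column 2; remove 6 from row 3 of P and reverse-bump: 6 enters row 2 and ejects 5; 5 enters row 1 and ejects 2. So w(6) = 2. P is now [[1, 5], [3, 6], [4]].
Step i=5: Q has 5 at row 2, column 2; remove 6 from row 2 of P and reverse-bump: 6 enters row 1 and ejects 5. So w(5) = 5. P is now [[1, 6], [3], [4]].
Step i=4: Q has 4 at row 3, column 1; remove 4 from row 3 of P and reverse-bump: 4 enters row 2 and ejects 3; 3 enters row 1 and ejects 1. So w(4) = 1. P is now [[3, 6], [4]].
Step i=3: Q has 3 at row 2, column 1; remove 4 from row 2 of P and reverse-bump: 4 enters row 1 and ejects 3. So w(3) = 3. P is now [[4, 6]].
Step i=2: Q has 2 at row 1, column 2; remove that cell from P, ejecting 6. So w(2) = 6. P is now [[4]].
Step i=1: Q has 1 at row 1, column 1; remove that cell from P, ejecting 4. So w(1) = 4. P is now [].

So w = 4 6 3 1 5 2.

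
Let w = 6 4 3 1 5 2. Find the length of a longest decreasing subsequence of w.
4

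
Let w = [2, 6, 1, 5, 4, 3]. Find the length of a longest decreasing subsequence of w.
4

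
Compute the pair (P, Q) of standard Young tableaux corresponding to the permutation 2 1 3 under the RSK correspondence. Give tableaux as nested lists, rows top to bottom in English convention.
P = [[1, 3], [2]], Q = [[1, 3], [2]]

Insert each entry of the permutation into P by Schensted row insertion, recording in Q the position of each new cell.

After inserting 2: P = [[2]].
After inserting 1: P = [[1], [2]].
After inserting 3: P = [[1, 3], [2]].

So P = [[1, 3], [2]], Q = [[1, 3], [2]].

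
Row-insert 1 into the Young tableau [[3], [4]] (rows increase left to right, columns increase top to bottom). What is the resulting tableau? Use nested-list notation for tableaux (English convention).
[[1], [3], [4]]

In row 1, 1 replaces 3 (the leftmost entry greater than 1); 3 is bumped to row 2. In row 2, 3 replaces 4 (the leftmost entry greater than 3); 4 is bumped to row 3. 4 starts a new row 3. The new tableau is [[1], [3], [4]].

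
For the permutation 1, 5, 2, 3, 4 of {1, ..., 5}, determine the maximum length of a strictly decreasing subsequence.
2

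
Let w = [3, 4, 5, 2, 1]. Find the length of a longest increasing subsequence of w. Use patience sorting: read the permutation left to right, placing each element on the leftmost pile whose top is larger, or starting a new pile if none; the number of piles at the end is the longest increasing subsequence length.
3: new pile. tops = [3]
4: new pile. tops = [3, 4]
5: new pile. tops = [3, 4, 5]
2: onto pile 1 (replacing 3). tops = [2, 4, 5]
1: onto pile 1 (replacing 2). tops = [1, 4, 5]

3 piles, so the longest increasing subsequence has length 3.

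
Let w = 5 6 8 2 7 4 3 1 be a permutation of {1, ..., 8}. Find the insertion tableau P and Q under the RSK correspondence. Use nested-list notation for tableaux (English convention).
P = [[1, 3, 7], [2, 6], [4], [5], [8]], Q = [[1, 2, 3], [4, 5], [6], [7], [8]]

Insert each entry of the permutation into P by Schensted row insertion, recording in Q the position of each new cell.

After inserting 5: P = [[5]].
After inserting 6: P = [[5, 6]].
After inserting 8: P = [[5, 6, 8]].
After inserting 2: P = [[2, 6, 8], [5]].
After inserting 7: P = [[2, 6, 7], [5, 8]].
After inserting 4: P = [[2, 4, 7], [5, 6], [8]].
After inserting 3: P = [[2, 3, 7], [4, 6], [5], [8]].
After inserting 1: P = [[1, 3, 7], [2, 6], [4], [5], [8]].

So P = [[1, 3, 7], [2, 6], [4], [5], [8]], Q = [[1, 2, 3], [4, 5], [6], [7], [8]].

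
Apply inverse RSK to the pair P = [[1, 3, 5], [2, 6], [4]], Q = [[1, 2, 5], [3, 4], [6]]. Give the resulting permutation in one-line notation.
4 6 2 3 5 1

Reverse RSK: for i = n, n-1, ..., 1, locate i in Q, remove the corresponding corner cell from P, and reverse-bump its entry up through P; the value ejected from row 1 is w(i).

So w = 4 6 2 3 5 1.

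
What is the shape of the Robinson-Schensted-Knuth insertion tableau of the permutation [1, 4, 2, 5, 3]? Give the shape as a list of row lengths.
Row-insert each entry into an empty tableau.

After inserting 1: P = [[1]].
After inserting 4: P = [[1, 4]].
After inserting 2: P = [[1, 2], [4]].
After inserting 5: P = [[1, 2, 5], [4]].
After inserting 3: P = [[1, 2, 3], [4, 5]].

The final insertion tableau P = [[1, 2, 3], [4, 5]] has shape [3, 2].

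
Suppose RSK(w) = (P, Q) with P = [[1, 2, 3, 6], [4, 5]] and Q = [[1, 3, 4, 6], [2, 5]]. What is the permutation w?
Reverse the RSK construction: for i from n down to 1, find the cell of Q containing i, remove the entry at that cell from P, and reverse-bump it up through P; the value ejected from row 1 is w(i).

Step i=6: Q has 6 at row 1, column 4; remove that cell from P, ejecting 6. So w(6) = 6. P is now [[1, 2, 3], [4, 5]].
Step i=5: Q has 5 at row 2, column 2; remove 5 from row 2 of P and reverse-bump: 5 enters row 1 and ejects 3. So w(5) = 3. P is now [[1, 2, 5], [4]].
Step i=4: Q has 4 at row 1, column 3; remove that cell from P, ejecting 5. So w(4) = 5. P is now [[1, 2], [4]].
Step i=3: Q has 3 at row 1, column 2; remove that cell from P, ejecting 2. So w(3) = 2. P is now [[1], [4]].
Step i=2: Q has 2 at row 2, column 1; remove 4 from row 2 of P and reverse-bump: 4 enters row 1 and ejects 1. So w(2) = 1. P is now [[4]].
Step i=1: Q has 1 at row 1, column 1; remove that cell from P, ejecting 4. So w(1) = 4. P is now [].

So w = 4 1 2 5 3 6.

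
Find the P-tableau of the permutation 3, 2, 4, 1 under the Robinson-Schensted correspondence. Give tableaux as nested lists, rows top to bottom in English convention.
P = [[1, 4], [2], [3]]

Insert 3: appended to row 1. P = [[3]].
Insert 2: 2 bumps 3 from row 1; 3 starts row 2. P = [[2], [3]].
Insert 4: appended to row 1. P = [[2, 4], [3]].
Insert 1: 1 bumps 2 from row 1; 2 bumps 3 from row 2; 3 starts row 3. P = [[1, 4], [2], [3]].

So P = [[1, 4], [2], [3]].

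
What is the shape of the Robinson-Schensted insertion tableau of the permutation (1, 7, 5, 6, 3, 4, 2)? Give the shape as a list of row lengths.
[3, 2, 1, 1]

RSK row insertion gives P = [[1, 2, 4], [3, 6], [5], [7]], which has shape [3, 2, 1, 1].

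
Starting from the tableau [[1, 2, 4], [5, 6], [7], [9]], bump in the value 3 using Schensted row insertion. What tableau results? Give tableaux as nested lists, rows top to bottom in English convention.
[[1, 2, 3], [4, 6], [5], [7], [9]]

In row 1, 3 replaces 4 (the leftmost entry greater than 3); 4 is bumped to row 2. In row 2, 4 replaces 5 (the leftmost entry greater than 4); 5 is bumped to row 3. In row 3, 5 replaces 7 (the leftmost entry greater than 5); 7 is bumped to row 4. In row 4, 7 replaces 9 (the leftmost entry greater than 7); 9 is bumped to row 5. 9 starts a new row 5. The new tableau is [[1, 2, 3], [4, 6], [5], [7], [9]].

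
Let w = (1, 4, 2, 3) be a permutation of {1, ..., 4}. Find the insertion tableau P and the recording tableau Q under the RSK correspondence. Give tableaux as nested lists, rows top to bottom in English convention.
P = [[1, 2, 3], [4]], Q = [[1, 2, 4], [3]]

Insert each entry of the permutation into P by Schensted row insertion, recording in Q the position of each new cell.

Insert 1: appended to row 1. P = [[1]].
Insert 4: appended to row 1. P = [[1, 4]].
Insert 2: 2 bumps 4 from row 1; 4 starts row 2. P = [[1, 2], [4]].
Insert 3: appended to row 1. P = [[1, 2, 3], [4]].

So P = [[1, 2, 3], [4]], Q = [[1, 2, 4], [3]].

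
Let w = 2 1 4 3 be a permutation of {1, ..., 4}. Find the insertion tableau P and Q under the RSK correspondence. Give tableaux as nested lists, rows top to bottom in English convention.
P = [[1, 3], [2, 4]], Q = [[1, 3], [2, 4]]

Insert each entry of the permutation into P by Schensted row insertion, recording in Q the position of each new cell.

Insert 2: appended to row 1. P = [[2]].
Insert 1: 1 bumps 2 from row 1; 2 starts row 2. P = [[1], [2]].
Insert 4: appended to row 1. P = [[1, 4], [2]].
Insert 3: 3 bumps 4 from row 1; 4 appends to row 2. P = [[1, 3], [2, 4]].

So P = [[1, 3], [2, 4]], Q = [[1, 3], [2, 4]].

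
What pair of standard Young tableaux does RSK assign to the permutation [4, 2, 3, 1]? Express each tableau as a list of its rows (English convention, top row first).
P = [[1, 3], [2], [4]], Q = [[1, 3], [2], [4]]

Insert each entry of the permutation into P by Schensted row insertion, recording in Q the position of each new cell.

Insert 4: appended to row 1. P = [[4]], Q = [[1]].
Insert 2: 2 bumps 4 from row 1; 4 starts row 2. P = [[2], [4]], Q = [[1], [2]].
Insert 3: appended to row 1. P = [[2, 3], [4]], Q = [[1, 3], [2]].
Insert 1: 1 bumps 2 from row 1; 2 bumps 4 from row 2; 4 starts row 3. P = [[1, 3], [2], [4]], Q = [[1, 3], [2], [4]].

So P = [[1, 3], [2], [4]], Q = [[1, 3], [2], [4]].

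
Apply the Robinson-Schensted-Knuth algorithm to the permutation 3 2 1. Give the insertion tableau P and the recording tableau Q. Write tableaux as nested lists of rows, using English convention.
P = [[1], [2], [3]], Q = [[1], [2], [3]]

Insert each entry of the permutation into P by Schensted row insertion, recording in Q the position of each new cell.

Insert 3: appended to row 1. P = [[3]], Q = [[1]].
Insert 2: 2 bumps 3 from row 1; 3 starts row 2. P = [[2], [3]], Q = [[1], [2]].
Insert 1: 1 bumps 2 from row 1; 2 bumps 3 from row 2; 3 starts row 3. P = [[1], [2], [3]], Q = [[1], [2], [3]].

So P = [[1], [2], [3]], Q = [[1], [2], [3]].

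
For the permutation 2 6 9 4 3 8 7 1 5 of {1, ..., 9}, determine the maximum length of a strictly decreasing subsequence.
4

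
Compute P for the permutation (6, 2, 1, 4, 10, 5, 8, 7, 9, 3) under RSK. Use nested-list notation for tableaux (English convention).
P = [[1, 3, 5, 7, 9], [2, 4], [6, 8], [10]]

Insert 6: appended to row 1. P = [[6]].
Insert 2: 2 bumps 6 from row 1; 6 starts row 2. P = [[2], [6]].
Insert 1: 1 bumps 2 from row 1; 2 bumps 6 from row 2; 6 starts row 3. P = [[1], [2], [6]].
Insert 4: appended to row 1. P = [[1, 4], [2], [6]].
Insert 10: appended to row 1. P = [[1, 4, 10], [2], [6]].
Insert 5: 5 bumps 10 from row 1; 10 appends to row 2. P = [[1, 4, 5], [2, 10], [6]].
Insert 8: appended to row 1. P = [[1, 4, 5, 8], [2, 10], [6]].
Insert 7: 7 bumps 8 from row 1; 8 bumps 10 from row 2; 10 appends to row 3. P = [[1, 4, 5, 7], [2, 8], [6, 10]].
Insert 9: appended to row 1. P = [[1, 4, 5, 7, 9], [2, 8], [6, 10]].
Insert 3: 3 bumps 4 from row 1; 4 bumps 8 from row 2; 8 bumps 10 from row 3; 10 starts row 4. P = [[1, 3, 5, 7, 9], [2, 4], [6, 8], [10]].

So P = [[1, 3, 5, 7, 9], [2, 4], [6, 8], [10]].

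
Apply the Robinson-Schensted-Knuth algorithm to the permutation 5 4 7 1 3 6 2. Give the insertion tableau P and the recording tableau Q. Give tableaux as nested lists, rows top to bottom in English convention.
P = [[1, 2, 6], [3, 7], [4], [5]], Q = [[1, 3, 6], [2, 5], [4], [7]]

Insert each entry of the permutation into P by Schensted row insertion, recording in Q the position of each new cell.

Insert 5: appended to row 1. P = [[5]].
Insert 4: 4 bumps 5 from row 1; 5 starts row 2. P = [[4], [5]].
Insert 7: appended to row 1. P = [[4, 7], [5]].
Insert 1: 1 bumps 4 from row 1; 4 bumps 5 from row 2; 5 starts row 3. P = [[1, 7], [4], [5]].
Insert 3: 3 bumps 7 from row 1; 7 appends to row 2. P = [[1, 3], [4, 7], [5]].
Insert 6: appended to row 1. P = [[1, 3, 6], [4, 7], [5]].
Insert 2: 2 bumps 3 from row 1; 3 bumps 4 from row 2; 4 bumps 5 from row 3; 5 starts row 4. P = [[1, 2, 6], [3, 7], [4], [5]].

So P = [[1, 2, 6], [3, 7], [4], [5]], Q = [[1, 3, 6], [2, 5], [4], [7]].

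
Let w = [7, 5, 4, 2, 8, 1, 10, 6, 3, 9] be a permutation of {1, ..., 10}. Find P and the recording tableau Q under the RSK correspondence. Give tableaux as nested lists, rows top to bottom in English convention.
Insert each entry of the permutation into P by Schensted row insertion, recording in Q the position of each new cell.

After inserting 7: P = [[7]].
After inserting 5: P = [[5], [7]].
After inserting 4: P = [[4], [5], [7]].
After inserting 2: P = [[2], [4], [5], [7]].
After inserting 8: P = [[2, 8], [4], [5], [7]].
After inserting 1: P = [[1, 8], [2], [4], [5], [7]].
After inserting 10: P = [[1, 8, 10], [2], [4], [5], [7]].
After inserting 6: P = [[1, 6, 10], [2, 8], [4], [5], [7]].
After inserting 3: P = [[1, 3, 10], [2, 6], [4, 8], [5], [7]].
After inserting 9: P = [[1, 3, 9], [2, 6, 10], [4, 8], [5], [7]].

So P = [[1, 3, 9], [2, 6, 10], [4, 8], [5], [7]], Q = [[1, 5, 7], [2, 8, 10], [3, 9], [4], [6]].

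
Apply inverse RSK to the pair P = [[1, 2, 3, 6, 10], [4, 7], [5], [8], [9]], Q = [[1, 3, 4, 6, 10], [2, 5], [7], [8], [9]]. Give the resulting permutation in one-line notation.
Reverse RSK: for i = n, n-1, ..., 1, locate i in Q, remove the corresponding corner cell from P, and reverse-bump its entry up through P; the value ejected from row 1 is w(i).

So w = 5 1 2 9 4 8 7 6 3 10.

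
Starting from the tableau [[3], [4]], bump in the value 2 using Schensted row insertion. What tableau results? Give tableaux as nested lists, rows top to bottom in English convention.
In row 1, 2 replaces 3 (the leftmost entry greater than 2); 3 is bumped to row 2. In row 2, 3 replaces 4 (the leftmost entry greater than 3); 4 is bumped to row 3. 4 starts a new row 3. The new tableau is [[2], [3], [4]].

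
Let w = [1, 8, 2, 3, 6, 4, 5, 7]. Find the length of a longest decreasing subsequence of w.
3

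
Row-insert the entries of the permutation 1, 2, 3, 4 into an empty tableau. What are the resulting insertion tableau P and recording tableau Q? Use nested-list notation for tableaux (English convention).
Insert each entry of the permutation into P by Schensted row insertion, recording in Q the position of each new cell.

Insert 1: appended to row 1. P = [[1]].
Insert 2: appended to row 1. P = [[1, 2]].
Insert 3: appended to row 1. P = [[1, 2, 3]].
Insert 4: appended to row 1. P = [[1, 2, 3, 4]].

So P = [[1, 2, 3, 4]], Q = [[1, 2, 3, 4]].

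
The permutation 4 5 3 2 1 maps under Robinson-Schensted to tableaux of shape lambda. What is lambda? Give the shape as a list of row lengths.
Row-insert each entry into an empty tableau.

After inserting 4: P = [[4]].
After inserting 5: P = [[4, 5]].
After inserting 3: P = [[3, 5], [4]].
After inserting 2: P = [[2, 5], [3], [4]].
After inserting 1: P = [[1, 5], [2], [3], [4]].

The final insertion tableau P = [[1, 5], [2], [3], [4]] has shape [2, 1, 1, 1].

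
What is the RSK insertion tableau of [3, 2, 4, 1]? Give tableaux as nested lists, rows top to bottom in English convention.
P = [[1, 4], [2], [3]]

Insert 3: appended to row 1. P = [[3]].
Insert 2: 2 bumps 3 from row 1; 3 starts row 2. P = [[2], [3]].
Insert 4: appended to row 1. P = [[2, 4], [3]].
Insert 1: 1 bumps 2 from row 1; 2 bumps 3 from row 2; 3 starts row 3. P = [[1, 4], [2], [3]].

So P = [[1, 4], [2], [3]].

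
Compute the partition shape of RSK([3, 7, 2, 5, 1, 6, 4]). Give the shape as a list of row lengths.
[3, 2, 2]

Row-insert each entry into an empty tableau.

After inserting 3: P = [[3]].
After inserting 7: P = [[3, 7]].
After inserting 2: P = [[2, 7], [3]].
After inserting 5: P = [[2, 5], [3, 7]].
After inserting 1: P = [[1, 5], [2, 7], [3]].
After inserting 6: P = [[1, 5, 6], [2, 7], [3]].
After inserting 4: P = [[1, 4, 6], [2, 5], [3, 7]].

The final insertion tableau P = [[1, 4, 6], [2, 5], [3, 7]] has shape [3, 2, 2].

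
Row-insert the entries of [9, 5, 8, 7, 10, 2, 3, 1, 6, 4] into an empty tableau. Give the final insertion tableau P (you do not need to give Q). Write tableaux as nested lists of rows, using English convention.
P = [[1, 3, 4], [2, 6, 10], [5, 7], [8], [9]]

Insert 9: appended to row 1. P = [[9]].
Insert 5: 5 bumps 9 from row 1; 9 starts row 2. P = [[5], [9]].
Insert 8: appended to row 1. P = [[5, 8], [9]].
Insert 7: 7 bumps 8 from row 1; 8 bumps 9 from row 2; 9 starts row 3. P = [[5, 7], [8], [9]].
Insert 10: appended to row 1. P = [[5, 7, 10], [8], [9]].
Insert 2: 2 bumps 5 from row 1; 5 bumps 8 from row 2; 8 bumps 9 from row 3; 9 starts row 4. P = [[2, 7, 10], [5], [8], [9]].
Insert 3: 3 bumps 7 from row 1; 7 appends to row 2. P = [[2, 3, 10], [5, 7], [8], [9]].
Insert 1: 1 bumps 2 from row 1; 2 bumps 5 from row 2; 5 bumps 8 from row 3; 8 bumps 9 from row 4; 9 starts row 5. P = [[1, 3, 10], [2, 7], [5], [8], [9]].
Insert 6: 6 bumps 10 from row 1; 10 appends to row 2. P = [[1, 3, 6], [2, 7, 10], [5], [8], [9]].
Insert 4: 4 bumps 6 from row 1; 6 bumps 7 from row 2; 7 appends to row 3. P = [[1, 3, 4], [2, 6, 10], [5, 7], [8], [9]].

So P = [[1, 3, 4], [2, 6, 10], [5, 7], [8], [9]].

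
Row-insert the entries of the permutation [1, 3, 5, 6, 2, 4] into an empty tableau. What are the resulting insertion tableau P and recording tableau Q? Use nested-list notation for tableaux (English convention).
P = [[1, 2, 4, 6], [3, 5]], Q = [[1, 2, 3, 4], [5, 6]]

Insert each entry of the permutation into P by Schensted row insertion, recording in Q the position of each new cell.

Insert 1: appended to row 1. P = [[1]].
Insert 3: appended to row 1. P = [[1, 3]].
Insert 5: appended to row 1. P = [[1, 3, 5]].
Insert 6: appended to row 1. P = [[1, 3, 5, 6]].
Insert 2: 2 bumps 3 from row 1; 3 starts row 2. P = [[1, 2, 5, 6], [3]].
Insert 4: 4 bumps 5 from row 1; 5 appends to row 2. P = [[1, 2, 4, 6], [3, 5]].

So P = [[1, 2, 4, 6], [3, 5]], Q = [[1, 2, 3, 4], [5, 6]].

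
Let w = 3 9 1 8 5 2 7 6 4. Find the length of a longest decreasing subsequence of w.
5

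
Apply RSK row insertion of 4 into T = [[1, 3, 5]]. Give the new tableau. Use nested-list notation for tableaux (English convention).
In row 1, 4 replaces 5 (the leftmost entry greater than 4); 5 is bumped to row 2. 5 starts a new row 2. The new tableau is [[1, 3, 4], [5]].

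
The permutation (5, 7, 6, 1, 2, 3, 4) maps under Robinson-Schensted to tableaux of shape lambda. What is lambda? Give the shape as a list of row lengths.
Row-insert each entry into an empty tableau.

After inserting 5: P = [[5]].
After inserting 7: P = [[5, 7]].
After inserting 6: P = [[5, 6], [7]].
After inserting 1: P = [[1, 6], [5], [7]].
After inserting 2: P = [[1, 2], [5, 6], [7]].
After inserting 3: P = [[1, 2, 3], [5, 6], [7]].
After inserting 4: P = [[1, 2, 3, 4], [5, 6], [7]].

The final insertion tableau P = [[1, 2, 3, 4], [5, 6], [7]] has shape [4, 2, 1].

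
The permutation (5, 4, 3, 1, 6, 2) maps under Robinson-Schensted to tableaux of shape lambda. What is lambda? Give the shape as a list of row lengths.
Row-insert each entry into an empty tableau.

After inserting 5: P = [[5]].
After inserting 4: P = [[4], [5]].
After inserting 3: P = [[3], [4], [5]].
After inserting 1: P = [[1], [3], [4], [5]].
After inserting 6: P = [[1, 6], [3], [4], [5]].
After inserting 2: P = [[1, 2], [3, 6], [4], [5]].

The final insertion tableau P = [[1, 2], [3, 6], [4], [5]] has shape [2, 2, 1, 1].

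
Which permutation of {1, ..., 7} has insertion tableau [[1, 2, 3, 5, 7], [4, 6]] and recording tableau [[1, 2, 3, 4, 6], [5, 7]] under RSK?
Reverse the RSK construction: for i from n down to 1, find the cell of Q containing i, remove the entry at that cell from P, and reverse-bump it up through P; the value ejected from row 1 is w(i).

Step i=7: Q has 7 at row 2, column 2; remove 6 from row 2 of P and reverse-bump: 6 enters row 1 and ejects 5. So w(7) = 5. P is now [[1, 2, 3, 6, 7], [4]].
Step i=6: Q has 6 at row 1, column 5; remove that cell from P, ejecting 7. So w(6) = 7. P is now [[1, 2, 3, 6], [4]].
Step i=5: Q has 5 at row 2, column 1; remove 4 from row 2 of P and reverse-bump: 4 enters row 1 and ejects 3. So w(5) = 3. P is now [[1, 2, 4, 6]].
Step i=4: Q has 4 at row 1, column 4; remove that cell from P, ejecting 6. So w(4) = 6. P is now [[1, 2, 4]].
Step i=3: Q has 3 at row 1, column 3; remove that cell from P, ejecting 4. So w(3) = 4. P is now [[1, 2]].
Step i=2: Q has 2 at row 1, column 2; remove that cell from P, ejecting 2. So w(2) = 2. P is now [[1]].
Step i=1: Q has 1 at row 1, column 1; remove that cell from P, ejecting 1. So w(1) = 1. P is now [].

So w = 1 2 4 6 3 7 5.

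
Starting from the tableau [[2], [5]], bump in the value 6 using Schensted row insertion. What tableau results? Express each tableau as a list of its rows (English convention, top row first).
6 is larger than every entry of row 1, so it is appended to row 1. The new tableau is [[2, 6], [5]].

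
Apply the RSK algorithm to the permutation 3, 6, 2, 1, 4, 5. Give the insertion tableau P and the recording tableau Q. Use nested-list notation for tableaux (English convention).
Insert each entry of the permutation into P by Schensted row insertion, recording in Q the position of each new cell.

Insert 3: appended to row 1. P = [[3]].
Insert 6: appended to row 1. P = [[3, 6]].
Insert 2: 2 bumps 3 from row 1; 3 starts row 2. P = [[2, 6], [3]].
Insert 1: 1 bumps 2 from row 1; 2 bumps 3 from row 2; 3 starts row 3. P = [[1, 6], [2], [3]].
Insert 4: 4 bumps 6 from row 1; 6 appends to row 2. P = [[1, 4], [2, 6], [3]].
Insert 5: appended to row 1. P = [[1, 4, 5], [2, 6], [3]].

So P = [[1, 4, 5], [2, 6], [3]], Q = [[1, 2, 6], [3, 5], [4]].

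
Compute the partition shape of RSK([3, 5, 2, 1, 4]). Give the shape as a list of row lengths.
[2, 2, 1]

Row-insert each entry into an empty tableau.

After inserting 3: P = [[3]].
After inserting 5: P = [[3, 5]].
After inserting 2: P = [[2, 5], [3]].
After inserting 1: P = [[1, 5], [2], [3]].
After inserting 4: P = [[1, 4], [2, 5], [3]].

The final insertion tableau P = [[1, 4], [2, 5], [3]] has shape [2, 2, 1].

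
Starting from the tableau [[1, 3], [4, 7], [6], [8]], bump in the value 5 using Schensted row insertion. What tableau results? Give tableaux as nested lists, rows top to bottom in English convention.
5 is larger than every entry of row 1, so it is appended to row 1. The new tableau is [[1, 3, 5], [4, 7], [6], [8]].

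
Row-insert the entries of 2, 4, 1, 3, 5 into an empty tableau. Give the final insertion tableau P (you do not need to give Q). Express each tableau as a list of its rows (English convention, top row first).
Insert 2: appended to row 1. P = [[2]].
Insert 4: appended to row 1. P = [[2, 4]].
Insert 1: 1 bumps 2 from row 1; 2 starts row 2. P = [[1, 4], [2]].
Insert 3: 3 bumps 4 from row 1; 4 appends to row 2. P = [[1, 3], [2, 4]].
Insert 5: appended to row 1. P = [[1, 3, 5], [2, 4]].

So P = [[1, 3, 5], [2, 4]].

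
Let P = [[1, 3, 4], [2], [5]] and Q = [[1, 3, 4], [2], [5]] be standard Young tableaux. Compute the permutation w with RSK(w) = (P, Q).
5 2 3 4 1

Reverse the RSK construction: for i from n down to 1, find the cell of Q containing i, remove the entry at that cell from P, and reverse-bump it up through P; the value ejected from row 1 is w(i).

Step i=5: Q has 5 at row 3, column 1; remove 5 from row 3 of P and reverse-bump: 5 enters row 2 and ejects 2; 2 enters row 1 and ejects 1. So w(5) = 1. P is now [[2, 3, 4], [5]].
Step i=4: Q has 4 at row 1, column 3; remove that cell from P, ejecting 4. So w(4) = 4. P is now [[2, 3], [5]].
Step i=3: Q has 3 at row 1, column 2; remove that cell from P, ejecting 3. So w(3) = 3. P is now [[2], [5]].
Step i=2: Q has 2 at row 2, column 1; remove 5 from row 2 of P and reverse-bump: 5 enters row 1 and ejects 2. So w(2) = 2. P is now [[5]].
Step i=1: Q has 1 at row 1, column 1; remove that cell from P, ejecting 5. So w(1) = 5. P is now [].

So w = 5 2 3 4 1.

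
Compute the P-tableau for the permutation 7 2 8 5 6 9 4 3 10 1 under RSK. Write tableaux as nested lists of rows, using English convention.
P = [[1, 3, 6, 9, 10], [2, 8], [4], [5], [7]]

Insert 7: appended to row 1. P = [[7]].
Insert 2: 2 bumps 7 from row 1; 7 starts row 2. P = [[2], [7]].
Insert 8: appended to row 1. P = [[2, 8], [7]].
Insert 5: 5 bumps 8 from row 1; 8 appends to row 2. P = [[2, 5], [7, 8]].
Insert 6: appended to row 1. P = [[2, 5, 6], [7, 8]].
Insert 9: appended to row 1. P = [[2, 5, 6, 9], [7, 8]].
Insert 4: 4 bumps 5 from row 1; 5 bumps 7 from row 2; 7 starts row 3. P = [[2, 4, 6, 9], [5, 8], [7]].
Insert 3: 3 bumps 4 from row 1; 4 bumps 5 from row 2; 5 bumps 7 from row 3; 7 starts row 4. P = [[2, 3, 6, 9], [4, 8], [5], [7]].
Insert 10: appended to row 1. P = [[2, 3, 6, 9, 10], [4, 8], [5], [7]].
Insert 1: 1 bumps 2 from row 1; 2 bumps 4 from row 2; 4 bumps 5 from row 3; 5 bumps 7 from row 4; 7 starts row 5. P = [[1, 3, 6, 9, 10], [2, 8], [4], [5], [7]].

So P = [[1, 3, 6, 9, 10], [2, 8], [4], [5], [7]].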